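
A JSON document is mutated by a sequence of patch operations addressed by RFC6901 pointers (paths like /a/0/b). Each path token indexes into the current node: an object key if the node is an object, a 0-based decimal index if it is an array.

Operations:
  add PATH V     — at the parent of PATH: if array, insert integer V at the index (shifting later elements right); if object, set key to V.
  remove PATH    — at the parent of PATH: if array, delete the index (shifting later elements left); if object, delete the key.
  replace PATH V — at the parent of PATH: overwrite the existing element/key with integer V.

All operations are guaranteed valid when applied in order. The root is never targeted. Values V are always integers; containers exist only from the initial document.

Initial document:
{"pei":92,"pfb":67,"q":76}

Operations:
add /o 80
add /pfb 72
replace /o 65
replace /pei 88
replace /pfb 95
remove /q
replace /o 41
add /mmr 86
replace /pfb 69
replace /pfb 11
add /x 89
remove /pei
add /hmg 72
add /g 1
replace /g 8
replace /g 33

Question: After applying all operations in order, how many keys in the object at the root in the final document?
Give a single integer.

Answer: 6

Derivation:
After op 1 (add /o 80): {"o":80,"pei":92,"pfb":67,"q":76}
After op 2 (add /pfb 72): {"o":80,"pei":92,"pfb":72,"q":76}
After op 3 (replace /o 65): {"o":65,"pei":92,"pfb":72,"q":76}
After op 4 (replace /pei 88): {"o":65,"pei":88,"pfb":72,"q":76}
After op 5 (replace /pfb 95): {"o":65,"pei":88,"pfb":95,"q":76}
After op 6 (remove /q): {"o":65,"pei":88,"pfb":95}
After op 7 (replace /o 41): {"o":41,"pei":88,"pfb":95}
After op 8 (add /mmr 86): {"mmr":86,"o":41,"pei":88,"pfb":95}
After op 9 (replace /pfb 69): {"mmr":86,"o":41,"pei":88,"pfb":69}
After op 10 (replace /pfb 11): {"mmr":86,"o":41,"pei":88,"pfb":11}
After op 11 (add /x 89): {"mmr":86,"o":41,"pei":88,"pfb":11,"x":89}
After op 12 (remove /pei): {"mmr":86,"o":41,"pfb":11,"x":89}
After op 13 (add /hmg 72): {"hmg":72,"mmr":86,"o":41,"pfb":11,"x":89}
After op 14 (add /g 1): {"g":1,"hmg":72,"mmr":86,"o":41,"pfb":11,"x":89}
After op 15 (replace /g 8): {"g":8,"hmg":72,"mmr":86,"o":41,"pfb":11,"x":89}
After op 16 (replace /g 33): {"g":33,"hmg":72,"mmr":86,"o":41,"pfb":11,"x":89}
Size at the root: 6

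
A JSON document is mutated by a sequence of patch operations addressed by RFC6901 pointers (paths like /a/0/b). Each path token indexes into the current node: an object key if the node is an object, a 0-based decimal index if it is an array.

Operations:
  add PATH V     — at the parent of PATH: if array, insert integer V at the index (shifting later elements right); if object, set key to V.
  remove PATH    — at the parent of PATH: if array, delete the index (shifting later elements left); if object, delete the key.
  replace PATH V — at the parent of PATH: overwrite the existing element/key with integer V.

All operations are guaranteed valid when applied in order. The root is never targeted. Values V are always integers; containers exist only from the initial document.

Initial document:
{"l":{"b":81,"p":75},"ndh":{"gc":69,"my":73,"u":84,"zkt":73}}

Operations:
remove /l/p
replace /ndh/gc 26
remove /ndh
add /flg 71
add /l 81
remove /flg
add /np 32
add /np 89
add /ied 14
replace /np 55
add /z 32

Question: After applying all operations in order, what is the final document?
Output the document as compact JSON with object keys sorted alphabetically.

After op 1 (remove /l/p): {"l":{"b":81},"ndh":{"gc":69,"my":73,"u":84,"zkt":73}}
After op 2 (replace /ndh/gc 26): {"l":{"b":81},"ndh":{"gc":26,"my":73,"u":84,"zkt":73}}
After op 3 (remove /ndh): {"l":{"b":81}}
After op 4 (add /flg 71): {"flg":71,"l":{"b":81}}
After op 5 (add /l 81): {"flg":71,"l":81}
After op 6 (remove /flg): {"l":81}
After op 7 (add /np 32): {"l":81,"np":32}
After op 8 (add /np 89): {"l":81,"np":89}
After op 9 (add /ied 14): {"ied":14,"l":81,"np":89}
After op 10 (replace /np 55): {"ied":14,"l":81,"np":55}
After op 11 (add /z 32): {"ied":14,"l":81,"np":55,"z":32}

Answer: {"ied":14,"l":81,"np":55,"z":32}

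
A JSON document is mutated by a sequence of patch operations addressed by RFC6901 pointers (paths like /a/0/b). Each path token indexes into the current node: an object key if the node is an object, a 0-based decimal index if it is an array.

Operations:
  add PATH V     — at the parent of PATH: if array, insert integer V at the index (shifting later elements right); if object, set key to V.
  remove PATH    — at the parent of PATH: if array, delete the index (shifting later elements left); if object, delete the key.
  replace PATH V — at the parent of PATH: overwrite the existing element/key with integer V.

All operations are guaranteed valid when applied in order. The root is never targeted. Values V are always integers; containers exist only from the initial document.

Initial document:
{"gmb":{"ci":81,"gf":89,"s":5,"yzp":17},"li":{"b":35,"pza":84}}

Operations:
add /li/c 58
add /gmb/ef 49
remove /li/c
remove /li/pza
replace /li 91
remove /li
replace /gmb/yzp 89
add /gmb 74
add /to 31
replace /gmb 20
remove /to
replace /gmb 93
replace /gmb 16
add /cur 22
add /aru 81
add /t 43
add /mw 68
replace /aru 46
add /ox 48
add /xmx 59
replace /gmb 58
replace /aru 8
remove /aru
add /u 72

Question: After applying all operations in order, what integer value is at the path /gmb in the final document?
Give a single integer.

After op 1 (add /li/c 58): {"gmb":{"ci":81,"gf":89,"s":5,"yzp":17},"li":{"b":35,"c":58,"pza":84}}
After op 2 (add /gmb/ef 49): {"gmb":{"ci":81,"ef":49,"gf":89,"s":5,"yzp":17},"li":{"b":35,"c":58,"pza":84}}
After op 3 (remove /li/c): {"gmb":{"ci":81,"ef":49,"gf":89,"s":5,"yzp":17},"li":{"b":35,"pza":84}}
After op 4 (remove /li/pza): {"gmb":{"ci":81,"ef":49,"gf":89,"s":5,"yzp":17},"li":{"b":35}}
After op 5 (replace /li 91): {"gmb":{"ci":81,"ef":49,"gf":89,"s":5,"yzp":17},"li":91}
After op 6 (remove /li): {"gmb":{"ci":81,"ef":49,"gf":89,"s":5,"yzp":17}}
After op 7 (replace /gmb/yzp 89): {"gmb":{"ci":81,"ef":49,"gf":89,"s":5,"yzp":89}}
After op 8 (add /gmb 74): {"gmb":74}
After op 9 (add /to 31): {"gmb":74,"to":31}
After op 10 (replace /gmb 20): {"gmb":20,"to":31}
After op 11 (remove /to): {"gmb":20}
After op 12 (replace /gmb 93): {"gmb":93}
After op 13 (replace /gmb 16): {"gmb":16}
After op 14 (add /cur 22): {"cur":22,"gmb":16}
After op 15 (add /aru 81): {"aru":81,"cur":22,"gmb":16}
After op 16 (add /t 43): {"aru":81,"cur":22,"gmb":16,"t":43}
After op 17 (add /mw 68): {"aru":81,"cur":22,"gmb":16,"mw":68,"t":43}
After op 18 (replace /aru 46): {"aru":46,"cur":22,"gmb":16,"mw":68,"t":43}
After op 19 (add /ox 48): {"aru":46,"cur":22,"gmb":16,"mw":68,"ox":48,"t":43}
After op 20 (add /xmx 59): {"aru":46,"cur":22,"gmb":16,"mw":68,"ox":48,"t":43,"xmx":59}
After op 21 (replace /gmb 58): {"aru":46,"cur":22,"gmb":58,"mw":68,"ox":48,"t":43,"xmx":59}
After op 22 (replace /aru 8): {"aru":8,"cur":22,"gmb":58,"mw":68,"ox":48,"t":43,"xmx":59}
After op 23 (remove /aru): {"cur":22,"gmb":58,"mw":68,"ox":48,"t":43,"xmx":59}
After op 24 (add /u 72): {"cur":22,"gmb":58,"mw":68,"ox":48,"t":43,"u":72,"xmx":59}
Value at /gmb: 58

Answer: 58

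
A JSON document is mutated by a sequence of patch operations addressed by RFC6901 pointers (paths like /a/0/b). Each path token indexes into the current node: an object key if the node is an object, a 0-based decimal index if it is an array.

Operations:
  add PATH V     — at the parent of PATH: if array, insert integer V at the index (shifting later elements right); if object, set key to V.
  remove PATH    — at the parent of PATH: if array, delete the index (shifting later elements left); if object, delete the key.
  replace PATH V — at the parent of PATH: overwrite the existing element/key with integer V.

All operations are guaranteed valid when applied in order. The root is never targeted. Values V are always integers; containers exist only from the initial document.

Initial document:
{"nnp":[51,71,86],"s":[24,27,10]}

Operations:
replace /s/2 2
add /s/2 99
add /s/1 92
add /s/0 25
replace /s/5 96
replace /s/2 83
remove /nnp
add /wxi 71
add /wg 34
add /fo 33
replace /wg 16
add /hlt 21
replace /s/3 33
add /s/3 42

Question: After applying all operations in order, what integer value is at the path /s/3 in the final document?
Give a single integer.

Answer: 42

Derivation:
After op 1 (replace /s/2 2): {"nnp":[51,71,86],"s":[24,27,2]}
After op 2 (add /s/2 99): {"nnp":[51,71,86],"s":[24,27,99,2]}
After op 3 (add /s/1 92): {"nnp":[51,71,86],"s":[24,92,27,99,2]}
After op 4 (add /s/0 25): {"nnp":[51,71,86],"s":[25,24,92,27,99,2]}
After op 5 (replace /s/5 96): {"nnp":[51,71,86],"s":[25,24,92,27,99,96]}
After op 6 (replace /s/2 83): {"nnp":[51,71,86],"s":[25,24,83,27,99,96]}
After op 7 (remove /nnp): {"s":[25,24,83,27,99,96]}
After op 8 (add /wxi 71): {"s":[25,24,83,27,99,96],"wxi":71}
After op 9 (add /wg 34): {"s":[25,24,83,27,99,96],"wg":34,"wxi":71}
After op 10 (add /fo 33): {"fo":33,"s":[25,24,83,27,99,96],"wg":34,"wxi":71}
After op 11 (replace /wg 16): {"fo":33,"s":[25,24,83,27,99,96],"wg":16,"wxi":71}
After op 12 (add /hlt 21): {"fo":33,"hlt":21,"s":[25,24,83,27,99,96],"wg":16,"wxi":71}
After op 13 (replace /s/3 33): {"fo":33,"hlt":21,"s":[25,24,83,33,99,96],"wg":16,"wxi":71}
After op 14 (add /s/3 42): {"fo":33,"hlt":21,"s":[25,24,83,42,33,99,96],"wg":16,"wxi":71}
Value at /s/3: 42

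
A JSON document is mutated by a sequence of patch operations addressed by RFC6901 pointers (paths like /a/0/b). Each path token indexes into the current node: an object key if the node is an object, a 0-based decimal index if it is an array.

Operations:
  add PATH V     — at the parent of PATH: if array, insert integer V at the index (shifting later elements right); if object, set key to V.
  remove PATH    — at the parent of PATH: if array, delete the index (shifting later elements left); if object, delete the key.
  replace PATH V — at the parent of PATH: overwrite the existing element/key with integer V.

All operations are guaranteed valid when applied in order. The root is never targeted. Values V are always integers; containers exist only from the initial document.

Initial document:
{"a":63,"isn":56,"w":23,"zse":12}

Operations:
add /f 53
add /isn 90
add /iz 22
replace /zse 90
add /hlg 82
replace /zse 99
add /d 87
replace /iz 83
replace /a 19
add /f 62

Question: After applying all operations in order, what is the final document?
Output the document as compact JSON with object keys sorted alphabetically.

After op 1 (add /f 53): {"a":63,"f":53,"isn":56,"w":23,"zse":12}
After op 2 (add /isn 90): {"a":63,"f":53,"isn":90,"w":23,"zse":12}
After op 3 (add /iz 22): {"a":63,"f":53,"isn":90,"iz":22,"w":23,"zse":12}
After op 4 (replace /zse 90): {"a":63,"f":53,"isn":90,"iz":22,"w":23,"zse":90}
After op 5 (add /hlg 82): {"a":63,"f":53,"hlg":82,"isn":90,"iz":22,"w":23,"zse":90}
After op 6 (replace /zse 99): {"a":63,"f":53,"hlg":82,"isn":90,"iz":22,"w":23,"zse":99}
After op 7 (add /d 87): {"a":63,"d":87,"f":53,"hlg":82,"isn":90,"iz":22,"w":23,"zse":99}
After op 8 (replace /iz 83): {"a":63,"d":87,"f":53,"hlg":82,"isn":90,"iz":83,"w":23,"zse":99}
After op 9 (replace /a 19): {"a":19,"d":87,"f":53,"hlg":82,"isn":90,"iz":83,"w":23,"zse":99}
After op 10 (add /f 62): {"a":19,"d":87,"f":62,"hlg":82,"isn":90,"iz":83,"w":23,"zse":99}

Answer: {"a":19,"d":87,"f":62,"hlg":82,"isn":90,"iz":83,"w":23,"zse":99}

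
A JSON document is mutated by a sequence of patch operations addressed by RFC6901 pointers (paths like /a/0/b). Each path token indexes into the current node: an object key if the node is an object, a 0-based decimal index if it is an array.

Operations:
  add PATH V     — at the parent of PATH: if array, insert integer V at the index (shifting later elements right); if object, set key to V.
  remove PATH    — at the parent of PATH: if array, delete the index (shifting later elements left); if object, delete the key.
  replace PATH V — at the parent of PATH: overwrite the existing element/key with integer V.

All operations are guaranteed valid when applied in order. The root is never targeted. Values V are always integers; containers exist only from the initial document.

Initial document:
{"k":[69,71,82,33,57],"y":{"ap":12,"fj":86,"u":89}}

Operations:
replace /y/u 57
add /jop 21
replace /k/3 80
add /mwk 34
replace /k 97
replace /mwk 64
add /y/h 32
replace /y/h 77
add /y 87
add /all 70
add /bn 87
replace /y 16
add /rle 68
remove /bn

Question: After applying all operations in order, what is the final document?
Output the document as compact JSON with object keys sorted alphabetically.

Answer: {"all":70,"jop":21,"k":97,"mwk":64,"rle":68,"y":16}

Derivation:
After op 1 (replace /y/u 57): {"k":[69,71,82,33,57],"y":{"ap":12,"fj":86,"u":57}}
After op 2 (add /jop 21): {"jop":21,"k":[69,71,82,33,57],"y":{"ap":12,"fj":86,"u":57}}
After op 3 (replace /k/3 80): {"jop":21,"k":[69,71,82,80,57],"y":{"ap":12,"fj":86,"u":57}}
After op 4 (add /mwk 34): {"jop":21,"k":[69,71,82,80,57],"mwk":34,"y":{"ap":12,"fj":86,"u":57}}
After op 5 (replace /k 97): {"jop":21,"k":97,"mwk":34,"y":{"ap":12,"fj":86,"u":57}}
After op 6 (replace /mwk 64): {"jop":21,"k":97,"mwk":64,"y":{"ap":12,"fj":86,"u":57}}
After op 7 (add /y/h 32): {"jop":21,"k":97,"mwk":64,"y":{"ap":12,"fj":86,"h":32,"u":57}}
After op 8 (replace /y/h 77): {"jop":21,"k":97,"mwk":64,"y":{"ap":12,"fj":86,"h":77,"u":57}}
After op 9 (add /y 87): {"jop":21,"k":97,"mwk":64,"y":87}
After op 10 (add /all 70): {"all":70,"jop":21,"k":97,"mwk":64,"y":87}
After op 11 (add /bn 87): {"all":70,"bn":87,"jop":21,"k":97,"mwk":64,"y":87}
After op 12 (replace /y 16): {"all":70,"bn":87,"jop":21,"k":97,"mwk":64,"y":16}
After op 13 (add /rle 68): {"all":70,"bn":87,"jop":21,"k":97,"mwk":64,"rle":68,"y":16}
After op 14 (remove /bn): {"all":70,"jop":21,"k":97,"mwk":64,"rle":68,"y":16}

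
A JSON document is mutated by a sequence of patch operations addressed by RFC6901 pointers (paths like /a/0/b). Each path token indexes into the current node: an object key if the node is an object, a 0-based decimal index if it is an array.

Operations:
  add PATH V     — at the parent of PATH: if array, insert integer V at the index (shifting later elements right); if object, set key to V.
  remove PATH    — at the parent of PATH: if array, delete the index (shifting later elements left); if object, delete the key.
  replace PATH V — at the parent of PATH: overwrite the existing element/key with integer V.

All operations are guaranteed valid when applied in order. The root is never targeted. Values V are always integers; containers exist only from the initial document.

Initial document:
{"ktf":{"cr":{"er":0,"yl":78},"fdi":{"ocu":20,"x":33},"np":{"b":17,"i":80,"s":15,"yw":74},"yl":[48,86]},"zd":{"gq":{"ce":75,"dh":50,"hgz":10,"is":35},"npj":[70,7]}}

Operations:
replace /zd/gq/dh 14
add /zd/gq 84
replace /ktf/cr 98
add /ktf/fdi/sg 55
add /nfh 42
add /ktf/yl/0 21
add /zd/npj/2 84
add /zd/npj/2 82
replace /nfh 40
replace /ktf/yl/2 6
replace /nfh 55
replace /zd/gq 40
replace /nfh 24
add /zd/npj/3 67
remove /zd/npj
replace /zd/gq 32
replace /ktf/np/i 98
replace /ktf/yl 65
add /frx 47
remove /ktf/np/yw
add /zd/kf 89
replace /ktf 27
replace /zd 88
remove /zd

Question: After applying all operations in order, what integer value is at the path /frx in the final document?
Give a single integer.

Answer: 47

Derivation:
After op 1 (replace /zd/gq/dh 14): {"ktf":{"cr":{"er":0,"yl":78},"fdi":{"ocu":20,"x":33},"np":{"b":17,"i":80,"s":15,"yw":74},"yl":[48,86]},"zd":{"gq":{"ce":75,"dh":14,"hgz":10,"is":35},"npj":[70,7]}}
After op 2 (add /zd/gq 84): {"ktf":{"cr":{"er":0,"yl":78},"fdi":{"ocu":20,"x":33},"np":{"b":17,"i":80,"s":15,"yw":74},"yl":[48,86]},"zd":{"gq":84,"npj":[70,7]}}
After op 3 (replace /ktf/cr 98): {"ktf":{"cr":98,"fdi":{"ocu":20,"x":33},"np":{"b":17,"i":80,"s":15,"yw":74},"yl":[48,86]},"zd":{"gq":84,"npj":[70,7]}}
After op 4 (add /ktf/fdi/sg 55): {"ktf":{"cr":98,"fdi":{"ocu":20,"sg":55,"x":33},"np":{"b":17,"i":80,"s":15,"yw":74},"yl":[48,86]},"zd":{"gq":84,"npj":[70,7]}}
After op 5 (add /nfh 42): {"ktf":{"cr":98,"fdi":{"ocu":20,"sg":55,"x":33},"np":{"b":17,"i":80,"s":15,"yw":74},"yl":[48,86]},"nfh":42,"zd":{"gq":84,"npj":[70,7]}}
After op 6 (add /ktf/yl/0 21): {"ktf":{"cr":98,"fdi":{"ocu":20,"sg":55,"x":33},"np":{"b":17,"i":80,"s":15,"yw":74},"yl":[21,48,86]},"nfh":42,"zd":{"gq":84,"npj":[70,7]}}
After op 7 (add /zd/npj/2 84): {"ktf":{"cr":98,"fdi":{"ocu":20,"sg":55,"x":33},"np":{"b":17,"i":80,"s":15,"yw":74},"yl":[21,48,86]},"nfh":42,"zd":{"gq":84,"npj":[70,7,84]}}
After op 8 (add /zd/npj/2 82): {"ktf":{"cr":98,"fdi":{"ocu":20,"sg":55,"x":33},"np":{"b":17,"i":80,"s":15,"yw":74},"yl":[21,48,86]},"nfh":42,"zd":{"gq":84,"npj":[70,7,82,84]}}
After op 9 (replace /nfh 40): {"ktf":{"cr":98,"fdi":{"ocu":20,"sg":55,"x":33},"np":{"b":17,"i":80,"s":15,"yw":74},"yl":[21,48,86]},"nfh":40,"zd":{"gq":84,"npj":[70,7,82,84]}}
After op 10 (replace /ktf/yl/2 6): {"ktf":{"cr":98,"fdi":{"ocu":20,"sg":55,"x":33},"np":{"b":17,"i":80,"s":15,"yw":74},"yl":[21,48,6]},"nfh":40,"zd":{"gq":84,"npj":[70,7,82,84]}}
After op 11 (replace /nfh 55): {"ktf":{"cr":98,"fdi":{"ocu":20,"sg":55,"x":33},"np":{"b":17,"i":80,"s":15,"yw":74},"yl":[21,48,6]},"nfh":55,"zd":{"gq":84,"npj":[70,7,82,84]}}
After op 12 (replace /zd/gq 40): {"ktf":{"cr":98,"fdi":{"ocu":20,"sg":55,"x":33},"np":{"b":17,"i":80,"s":15,"yw":74},"yl":[21,48,6]},"nfh":55,"zd":{"gq":40,"npj":[70,7,82,84]}}
After op 13 (replace /nfh 24): {"ktf":{"cr":98,"fdi":{"ocu":20,"sg":55,"x":33},"np":{"b":17,"i":80,"s":15,"yw":74},"yl":[21,48,6]},"nfh":24,"zd":{"gq":40,"npj":[70,7,82,84]}}
After op 14 (add /zd/npj/3 67): {"ktf":{"cr":98,"fdi":{"ocu":20,"sg":55,"x":33},"np":{"b":17,"i":80,"s":15,"yw":74},"yl":[21,48,6]},"nfh":24,"zd":{"gq":40,"npj":[70,7,82,67,84]}}
After op 15 (remove /zd/npj): {"ktf":{"cr":98,"fdi":{"ocu":20,"sg":55,"x":33},"np":{"b":17,"i":80,"s":15,"yw":74},"yl":[21,48,6]},"nfh":24,"zd":{"gq":40}}
After op 16 (replace /zd/gq 32): {"ktf":{"cr":98,"fdi":{"ocu":20,"sg":55,"x":33},"np":{"b":17,"i":80,"s":15,"yw":74},"yl":[21,48,6]},"nfh":24,"zd":{"gq":32}}
After op 17 (replace /ktf/np/i 98): {"ktf":{"cr":98,"fdi":{"ocu":20,"sg":55,"x":33},"np":{"b":17,"i":98,"s":15,"yw":74},"yl":[21,48,6]},"nfh":24,"zd":{"gq":32}}
After op 18 (replace /ktf/yl 65): {"ktf":{"cr":98,"fdi":{"ocu":20,"sg":55,"x":33},"np":{"b":17,"i":98,"s":15,"yw":74},"yl":65},"nfh":24,"zd":{"gq":32}}
After op 19 (add /frx 47): {"frx":47,"ktf":{"cr":98,"fdi":{"ocu":20,"sg":55,"x":33},"np":{"b":17,"i":98,"s":15,"yw":74},"yl":65},"nfh":24,"zd":{"gq":32}}
After op 20 (remove /ktf/np/yw): {"frx":47,"ktf":{"cr":98,"fdi":{"ocu":20,"sg":55,"x":33},"np":{"b":17,"i":98,"s":15},"yl":65},"nfh":24,"zd":{"gq":32}}
After op 21 (add /zd/kf 89): {"frx":47,"ktf":{"cr":98,"fdi":{"ocu":20,"sg":55,"x":33},"np":{"b":17,"i":98,"s":15},"yl":65},"nfh":24,"zd":{"gq":32,"kf":89}}
After op 22 (replace /ktf 27): {"frx":47,"ktf":27,"nfh":24,"zd":{"gq":32,"kf":89}}
After op 23 (replace /zd 88): {"frx":47,"ktf":27,"nfh":24,"zd":88}
After op 24 (remove /zd): {"frx":47,"ktf":27,"nfh":24}
Value at /frx: 47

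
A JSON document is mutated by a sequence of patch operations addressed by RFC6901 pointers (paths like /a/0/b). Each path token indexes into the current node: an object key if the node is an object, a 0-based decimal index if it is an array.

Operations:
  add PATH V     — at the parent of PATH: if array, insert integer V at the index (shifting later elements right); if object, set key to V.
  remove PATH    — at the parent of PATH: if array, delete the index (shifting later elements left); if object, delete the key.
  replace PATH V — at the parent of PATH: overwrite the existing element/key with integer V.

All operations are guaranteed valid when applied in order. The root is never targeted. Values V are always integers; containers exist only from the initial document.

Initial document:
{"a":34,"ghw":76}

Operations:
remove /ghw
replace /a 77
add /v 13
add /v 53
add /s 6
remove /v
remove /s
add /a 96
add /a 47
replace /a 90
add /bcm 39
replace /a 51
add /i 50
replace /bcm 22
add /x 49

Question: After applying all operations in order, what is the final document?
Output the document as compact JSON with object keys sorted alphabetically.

After op 1 (remove /ghw): {"a":34}
After op 2 (replace /a 77): {"a":77}
After op 3 (add /v 13): {"a":77,"v":13}
After op 4 (add /v 53): {"a":77,"v":53}
After op 5 (add /s 6): {"a":77,"s":6,"v":53}
After op 6 (remove /v): {"a":77,"s":6}
After op 7 (remove /s): {"a":77}
After op 8 (add /a 96): {"a":96}
After op 9 (add /a 47): {"a":47}
After op 10 (replace /a 90): {"a":90}
After op 11 (add /bcm 39): {"a":90,"bcm":39}
After op 12 (replace /a 51): {"a":51,"bcm":39}
After op 13 (add /i 50): {"a":51,"bcm":39,"i":50}
After op 14 (replace /bcm 22): {"a":51,"bcm":22,"i":50}
After op 15 (add /x 49): {"a":51,"bcm":22,"i":50,"x":49}

Answer: {"a":51,"bcm":22,"i":50,"x":49}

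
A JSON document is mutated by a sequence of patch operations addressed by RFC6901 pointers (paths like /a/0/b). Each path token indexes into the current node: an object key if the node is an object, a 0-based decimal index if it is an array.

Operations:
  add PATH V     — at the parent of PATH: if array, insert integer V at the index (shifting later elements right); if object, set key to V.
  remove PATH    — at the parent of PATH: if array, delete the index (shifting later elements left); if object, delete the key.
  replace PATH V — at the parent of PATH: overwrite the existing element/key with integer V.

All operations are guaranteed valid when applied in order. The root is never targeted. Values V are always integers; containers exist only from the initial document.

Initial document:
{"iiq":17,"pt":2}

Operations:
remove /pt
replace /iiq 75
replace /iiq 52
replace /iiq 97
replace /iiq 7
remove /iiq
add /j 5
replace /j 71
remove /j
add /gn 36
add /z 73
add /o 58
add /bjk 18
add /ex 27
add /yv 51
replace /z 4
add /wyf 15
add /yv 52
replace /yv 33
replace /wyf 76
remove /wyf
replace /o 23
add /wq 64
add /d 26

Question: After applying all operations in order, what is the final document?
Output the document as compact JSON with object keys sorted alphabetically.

Answer: {"bjk":18,"d":26,"ex":27,"gn":36,"o":23,"wq":64,"yv":33,"z":4}

Derivation:
After op 1 (remove /pt): {"iiq":17}
After op 2 (replace /iiq 75): {"iiq":75}
After op 3 (replace /iiq 52): {"iiq":52}
After op 4 (replace /iiq 97): {"iiq":97}
After op 5 (replace /iiq 7): {"iiq":7}
After op 6 (remove /iiq): {}
After op 7 (add /j 5): {"j":5}
After op 8 (replace /j 71): {"j":71}
After op 9 (remove /j): {}
After op 10 (add /gn 36): {"gn":36}
After op 11 (add /z 73): {"gn":36,"z":73}
After op 12 (add /o 58): {"gn":36,"o":58,"z":73}
After op 13 (add /bjk 18): {"bjk":18,"gn":36,"o":58,"z":73}
After op 14 (add /ex 27): {"bjk":18,"ex":27,"gn":36,"o":58,"z":73}
After op 15 (add /yv 51): {"bjk":18,"ex":27,"gn":36,"o":58,"yv":51,"z":73}
After op 16 (replace /z 4): {"bjk":18,"ex":27,"gn":36,"o":58,"yv":51,"z":4}
After op 17 (add /wyf 15): {"bjk":18,"ex":27,"gn":36,"o":58,"wyf":15,"yv":51,"z":4}
After op 18 (add /yv 52): {"bjk":18,"ex":27,"gn":36,"o":58,"wyf":15,"yv":52,"z":4}
After op 19 (replace /yv 33): {"bjk":18,"ex":27,"gn":36,"o":58,"wyf":15,"yv":33,"z":4}
After op 20 (replace /wyf 76): {"bjk":18,"ex":27,"gn":36,"o":58,"wyf":76,"yv":33,"z":4}
After op 21 (remove /wyf): {"bjk":18,"ex":27,"gn":36,"o":58,"yv":33,"z":4}
After op 22 (replace /o 23): {"bjk":18,"ex":27,"gn":36,"o":23,"yv":33,"z":4}
After op 23 (add /wq 64): {"bjk":18,"ex":27,"gn":36,"o":23,"wq":64,"yv":33,"z":4}
After op 24 (add /d 26): {"bjk":18,"d":26,"ex":27,"gn":36,"o":23,"wq":64,"yv":33,"z":4}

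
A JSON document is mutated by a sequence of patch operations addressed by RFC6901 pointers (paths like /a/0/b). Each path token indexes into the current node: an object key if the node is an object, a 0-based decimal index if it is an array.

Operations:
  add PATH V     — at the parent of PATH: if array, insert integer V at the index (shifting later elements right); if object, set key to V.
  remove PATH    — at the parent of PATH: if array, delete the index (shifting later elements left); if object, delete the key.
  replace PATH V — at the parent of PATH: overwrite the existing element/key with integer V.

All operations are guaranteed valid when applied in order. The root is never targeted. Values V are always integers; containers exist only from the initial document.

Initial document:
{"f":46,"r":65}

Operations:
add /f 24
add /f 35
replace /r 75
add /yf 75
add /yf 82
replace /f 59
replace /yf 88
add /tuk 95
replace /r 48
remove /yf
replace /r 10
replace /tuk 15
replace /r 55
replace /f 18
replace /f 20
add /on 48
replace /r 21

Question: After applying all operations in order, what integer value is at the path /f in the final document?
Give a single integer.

Answer: 20

Derivation:
After op 1 (add /f 24): {"f":24,"r":65}
After op 2 (add /f 35): {"f":35,"r":65}
After op 3 (replace /r 75): {"f":35,"r":75}
After op 4 (add /yf 75): {"f":35,"r":75,"yf":75}
After op 5 (add /yf 82): {"f":35,"r":75,"yf":82}
After op 6 (replace /f 59): {"f":59,"r":75,"yf":82}
After op 7 (replace /yf 88): {"f":59,"r":75,"yf":88}
After op 8 (add /tuk 95): {"f":59,"r":75,"tuk":95,"yf":88}
After op 9 (replace /r 48): {"f":59,"r":48,"tuk":95,"yf":88}
After op 10 (remove /yf): {"f":59,"r":48,"tuk":95}
After op 11 (replace /r 10): {"f":59,"r":10,"tuk":95}
After op 12 (replace /tuk 15): {"f":59,"r":10,"tuk":15}
After op 13 (replace /r 55): {"f":59,"r":55,"tuk":15}
After op 14 (replace /f 18): {"f":18,"r":55,"tuk":15}
After op 15 (replace /f 20): {"f":20,"r":55,"tuk":15}
After op 16 (add /on 48): {"f":20,"on":48,"r":55,"tuk":15}
After op 17 (replace /r 21): {"f":20,"on":48,"r":21,"tuk":15}
Value at /f: 20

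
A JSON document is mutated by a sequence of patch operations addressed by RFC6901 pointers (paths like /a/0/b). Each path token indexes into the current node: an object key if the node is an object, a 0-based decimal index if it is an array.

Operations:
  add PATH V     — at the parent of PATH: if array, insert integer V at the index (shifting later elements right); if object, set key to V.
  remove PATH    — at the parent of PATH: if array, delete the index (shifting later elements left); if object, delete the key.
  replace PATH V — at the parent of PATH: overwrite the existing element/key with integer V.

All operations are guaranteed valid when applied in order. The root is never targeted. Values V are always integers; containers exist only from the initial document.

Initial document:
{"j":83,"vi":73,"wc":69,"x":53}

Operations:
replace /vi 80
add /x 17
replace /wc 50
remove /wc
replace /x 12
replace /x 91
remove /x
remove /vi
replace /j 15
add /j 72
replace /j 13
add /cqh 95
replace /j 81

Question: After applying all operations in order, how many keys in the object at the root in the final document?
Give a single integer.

After op 1 (replace /vi 80): {"j":83,"vi":80,"wc":69,"x":53}
After op 2 (add /x 17): {"j":83,"vi":80,"wc":69,"x":17}
After op 3 (replace /wc 50): {"j":83,"vi":80,"wc":50,"x":17}
After op 4 (remove /wc): {"j":83,"vi":80,"x":17}
After op 5 (replace /x 12): {"j":83,"vi":80,"x":12}
After op 6 (replace /x 91): {"j":83,"vi":80,"x":91}
After op 7 (remove /x): {"j":83,"vi":80}
After op 8 (remove /vi): {"j":83}
After op 9 (replace /j 15): {"j":15}
After op 10 (add /j 72): {"j":72}
After op 11 (replace /j 13): {"j":13}
After op 12 (add /cqh 95): {"cqh":95,"j":13}
After op 13 (replace /j 81): {"cqh":95,"j":81}
Size at the root: 2

Answer: 2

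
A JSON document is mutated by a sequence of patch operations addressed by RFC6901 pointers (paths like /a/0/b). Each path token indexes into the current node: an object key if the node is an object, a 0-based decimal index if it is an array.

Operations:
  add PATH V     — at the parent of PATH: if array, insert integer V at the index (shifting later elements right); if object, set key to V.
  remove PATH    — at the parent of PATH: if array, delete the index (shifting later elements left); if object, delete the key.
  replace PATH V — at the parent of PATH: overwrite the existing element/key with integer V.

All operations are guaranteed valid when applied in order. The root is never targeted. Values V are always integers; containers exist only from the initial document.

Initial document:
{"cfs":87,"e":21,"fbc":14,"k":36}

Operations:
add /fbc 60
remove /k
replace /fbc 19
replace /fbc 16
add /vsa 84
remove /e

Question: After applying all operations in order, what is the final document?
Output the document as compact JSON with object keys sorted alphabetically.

After op 1 (add /fbc 60): {"cfs":87,"e":21,"fbc":60,"k":36}
After op 2 (remove /k): {"cfs":87,"e":21,"fbc":60}
After op 3 (replace /fbc 19): {"cfs":87,"e":21,"fbc":19}
After op 4 (replace /fbc 16): {"cfs":87,"e":21,"fbc":16}
After op 5 (add /vsa 84): {"cfs":87,"e":21,"fbc":16,"vsa":84}
After op 6 (remove /e): {"cfs":87,"fbc":16,"vsa":84}

Answer: {"cfs":87,"fbc":16,"vsa":84}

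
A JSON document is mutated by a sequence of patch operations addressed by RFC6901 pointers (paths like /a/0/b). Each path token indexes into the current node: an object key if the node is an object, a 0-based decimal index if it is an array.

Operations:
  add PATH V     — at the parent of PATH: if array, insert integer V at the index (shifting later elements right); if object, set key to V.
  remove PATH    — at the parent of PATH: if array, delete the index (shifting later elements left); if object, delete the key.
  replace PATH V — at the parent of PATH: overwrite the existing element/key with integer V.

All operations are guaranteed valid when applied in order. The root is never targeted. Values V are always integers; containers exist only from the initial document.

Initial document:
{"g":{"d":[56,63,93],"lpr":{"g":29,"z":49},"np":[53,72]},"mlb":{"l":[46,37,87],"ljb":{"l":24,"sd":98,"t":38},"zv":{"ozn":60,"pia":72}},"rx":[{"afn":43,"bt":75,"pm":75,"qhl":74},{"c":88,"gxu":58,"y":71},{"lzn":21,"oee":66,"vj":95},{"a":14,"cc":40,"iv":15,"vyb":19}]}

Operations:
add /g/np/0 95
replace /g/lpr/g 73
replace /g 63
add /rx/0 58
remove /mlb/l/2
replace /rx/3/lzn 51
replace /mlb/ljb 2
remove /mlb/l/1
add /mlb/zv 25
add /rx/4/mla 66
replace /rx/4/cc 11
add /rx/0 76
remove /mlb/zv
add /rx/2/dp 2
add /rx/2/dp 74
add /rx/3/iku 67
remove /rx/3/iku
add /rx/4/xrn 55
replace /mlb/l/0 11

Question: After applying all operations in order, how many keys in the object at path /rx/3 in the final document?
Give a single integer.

Answer: 3

Derivation:
After op 1 (add /g/np/0 95): {"g":{"d":[56,63,93],"lpr":{"g":29,"z":49},"np":[95,53,72]},"mlb":{"l":[46,37,87],"ljb":{"l":24,"sd":98,"t":38},"zv":{"ozn":60,"pia":72}},"rx":[{"afn":43,"bt":75,"pm":75,"qhl":74},{"c":88,"gxu":58,"y":71},{"lzn":21,"oee":66,"vj":95},{"a":14,"cc":40,"iv":15,"vyb":19}]}
After op 2 (replace /g/lpr/g 73): {"g":{"d":[56,63,93],"lpr":{"g":73,"z":49},"np":[95,53,72]},"mlb":{"l":[46,37,87],"ljb":{"l":24,"sd":98,"t":38},"zv":{"ozn":60,"pia":72}},"rx":[{"afn":43,"bt":75,"pm":75,"qhl":74},{"c":88,"gxu":58,"y":71},{"lzn":21,"oee":66,"vj":95},{"a":14,"cc":40,"iv":15,"vyb":19}]}
After op 3 (replace /g 63): {"g":63,"mlb":{"l":[46,37,87],"ljb":{"l":24,"sd":98,"t":38},"zv":{"ozn":60,"pia":72}},"rx":[{"afn":43,"bt":75,"pm":75,"qhl":74},{"c":88,"gxu":58,"y":71},{"lzn":21,"oee":66,"vj":95},{"a":14,"cc":40,"iv":15,"vyb":19}]}
After op 4 (add /rx/0 58): {"g":63,"mlb":{"l":[46,37,87],"ljb":{"l":24,"sd":98,"t":38},"zv":{"ozn":60,"pia":72}},"rx":[58,{"afn":43,"bt":75,"pm":75,"qhl":74},{"c":88,"gxu":58,"y":71},{"lzn":21,"oee":66,"vj":95},{"a":14,"cc":40,"iv":15,"vyb":19}]}
After op 5 (remove /mlb/l/2): {"g":63,"mlb":{"l":[46,37],"ljb":{"l":24,"sd":98,"t":38},"zv":{"ozn":60,"pia":72}},"rx":[58,{"afn":43,"bt":75,"pm":75,"qhl":74},{"c":88,"gxu":58,"y":71},{"lzn":21,"oee":66,"vj":95},{"a":14,"cc":40,"iv":15,"vyb":19}]}
After op 6 (replace /rx/3/lzn 51): {"g":63,"mlb":{"l":[46,37],"ljb":{"l":24,"sd":98,"t":38},"zv":{"ozn":60,"pia":72}},"rx":[58,{"afn":43,"bt":75,"pm":75,"qhl":74},{"c":88,"gxu":58,"y":71},{"lzn":51,"oee":66,"vj":95},{"a":14,"cc":40,"iv":15,"vyb":19}]}
After op 7 (replace /mlb/ljb 2): {"g":63,"mlb":{"l":[46,37],"ljb":2,"zv":{"ozn":60,"pia":72}},"rx":[58,{"afn":43,"bt":75,"pm":75,"qhl":74},{"c":88,"gxu":58,"y":71},{"lzn":51,"oee":66,"vj":95},{"a":14,"cc":40,"iv":15,"vyb":19}]}
After op 8 (remove /mlb/l/1): {"g":63,"mlb":{"l":[46],"ljb":2,"zv":{"ozn":60,"pia":72}},"rx":[58,{"afn":43,"bt":75,"pm":75,"qhl":74},{"c":88,"gxu":58,"y":71},{"lzn":51,"oee":66,"vj":95},{"a":14,"cc":40,"iv":15,"vyb":19}]}
After op 9 (add /mlb/zv 25): {"g":63,"mlb":{"l":[46],"ljb":2,"zv":25},"rx":[58,{"afn":43,"bt":75,"pm":75,"qhl":74},{"c":88,"gxu":58,"y":71},{"lzn":51,"oee":66,"vj":95},{"a":14,"cc":40,"iv":15,"vyb":19}]}
After op 10 (add /rx/4/mla 66): {"g":63,"mlb":{"l":[46],"ljb":2,"zv":25},"rx":[58,{"afn":43,"bt":75,"pm":75,"qhl":74},{"c":88,"gxu":58,"y":71},{"lzn":51,"oee":66,"vj":95},{"a":14,"cc":40,"iv":15,"mla":66,"vyb":19}]}
After op 11 (replace /rx/4/cc 11): {"g":63,"mlb":{"l":[46],"ljb":2,"zv":25},"rx":[58,{"afn":43,"bt":75,"pm":75,"qhl":74},{"c":88,"gxu":58,"y":71},{"lzn":51,"oee":66,"vj":95},{"a":14,"cc":11,"iv":15,"mla":66,"vyb":19}]}
After op 12 (add /rx/0 76): {"g":63,"mlb":{"l":[46],"ljb":2,"zv":25},"rx":[76,58,{"afn":43,"bt":75,"pm":75,"qhl":74},{"c":88,"gxu":58,"y":71},{"lzn":51,"oee":66,"vj":95},{"a":14,"cc":11,"iv":15,"mla":66,"vyb":19}]}
After op 13 (remove /mlb/zv): {"g":63,"mlb":{"l":[46],"ljb":2},"rx":[76,58,{"afn":43,"bt":75,"pm":75,"qhl":74},{"c":88,"gxu":58,"y":71},{"lzn":51,"oee":66,"vj":95},{"a":14,"cc":11,"iv":15,"mla":66,"vyb":19}]}
After op 14 (add /rx/2/dp 2): {"g":63,"mlb":{"l":[46],"ljb":2},"rx":[76,58,{"afn":43,"bt":75,"dp":2,"pm":75,"qhl":74},{"c":88,"gxu":58,"y":71},{"lzn":51,"oee":66,"vj":95},{"a":14,"cc":11,"iv":15,"mla":66,"vyb":19}]}
After op 15 (add /rx/2/dp 74): {"g":63,"mlb":{"l":[46],"ljb":2},"rx":[76,58,{"afn":43,"bt":75,"dp":74,"pm":75,"qhl":74},{"c":88,"gxu":58,"y":71},{"lzn":51,"oee":66,"vj":95},{"a":14,"cc":11,"iv":15,"mla":66,"vyb":19}]}
After op 16 (add /rx/3/iku 67): {"g":63,"mlb":{"l":[46],"ljb":2},"rx":[76,58,{"afn":43,"bt":75,"dp":74,"pm":75,"qhl":74},{"c":88,"gxu":58,"iku":67,"y":71},{"lzn":51,"oee":66,"vj":95},{"a":14,"cc":11,"iv":15,"mla":66,"vyb":19}]}
After op 17 (remove /rx/3/iku): {"g":63,"mlb":{"l":[46],"ljb":2},"rx":[76,58,{"afn":43,"bt":75,"dp":74,"pm":75,"qhl":74},{"c":88,"gxu":58,"y":71},{"lzn":51,"oee":66,"vj":95},{"a":14,"cc":11,"iv":15,"mla":66,"vyb":19}]}
After op 18 (add /rx/4/xrn 55): {"g":63,"mlb":{"l":[46],"ljb":2},"rx":[76,58,{"afn":43,"bt":75,"dp":74,"pm":75,"qhl":74},{"c":88,"gxu":58,"y":71},{"lzn":51,"oee":66,"vj":95,"xrn":55},{"a":14,"cc":11,"iv":15,"mla":66,"vyb":19}]}
After op 19 (replace /mlb/l/0 11): {"g":63,"mlb":{"l":[11],"ljb":2},"rx":[76,58,{"afn":43,"bt":75,"dp":74,"pm":75,"qhl":74},{"c":88,"gxu":58,"y":71},{"lzn":51,"oee":66,"vj":95,"xrn":55},{"a":14,"cc":11,"iv":15,"mla":66,"vyb":19}]}
Size at path /rx/3: 3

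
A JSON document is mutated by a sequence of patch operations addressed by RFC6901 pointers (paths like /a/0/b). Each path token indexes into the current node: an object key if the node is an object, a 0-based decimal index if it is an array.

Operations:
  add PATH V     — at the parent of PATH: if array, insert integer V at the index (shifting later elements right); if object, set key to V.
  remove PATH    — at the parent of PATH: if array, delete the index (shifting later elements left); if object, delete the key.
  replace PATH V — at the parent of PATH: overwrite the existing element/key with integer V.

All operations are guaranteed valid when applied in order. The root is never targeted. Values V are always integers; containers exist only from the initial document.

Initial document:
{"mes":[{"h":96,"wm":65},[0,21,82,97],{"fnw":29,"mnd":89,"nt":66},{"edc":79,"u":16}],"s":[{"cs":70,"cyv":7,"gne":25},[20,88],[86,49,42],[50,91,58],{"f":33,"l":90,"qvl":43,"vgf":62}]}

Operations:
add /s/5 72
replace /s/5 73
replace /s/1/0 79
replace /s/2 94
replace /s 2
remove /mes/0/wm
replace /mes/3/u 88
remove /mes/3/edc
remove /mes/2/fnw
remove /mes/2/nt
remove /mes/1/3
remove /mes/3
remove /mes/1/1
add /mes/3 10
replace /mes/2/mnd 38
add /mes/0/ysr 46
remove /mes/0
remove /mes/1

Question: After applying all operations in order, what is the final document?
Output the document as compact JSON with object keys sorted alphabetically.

After op 1 (add /s/5 72): {"mes":[{"h":96,"wm":65},[0,21,82,97],{"fnw":29,"mnd":89,"nt":66},{"edc":79,"u":16}],"s":[{"cs":70,"cyv":7,"gne":25},[20,88],[86,49,42],[50,91,58],{"f":33,"l":90,"qvl":43,"vgf":62},72]}
After op 2 (replace /s/5 73): {"mes":[{"h":96,"wm":65},[0,21,82,97],{"fnw":29,"mnd":89,"nt":66},{"edc":79,"u":16}],"s":[{"cs":70,"cyv":7,"gne":25},[20,88],[86,49,42],[50,91,58],{"f":33,"l":90,"qvl":43,"vgf":62},73]}
After op 3 (replace /s/1/0 79): {"mes":[{"h":96,"wm":65},[0,21,82,97],{"fnw":29,"mnd":89,"nt":66},{"edc":79,"u":16}],"s":[{"cs":70,"cyv":7,"gne":25},[79,88],[86,49,42],[50,91,58],{"f":33,"l":90,"qvl":43,"vgf":62},73]}
After op 4 (replace /s/2 94): {"mes":[{"h":96,"wm":65},[0,21,82,97],{"fnw":29,"mnd":89,"nt":66},{"edc":79,"u":16}],"s":[{"cs":70,"cyv":7,"gne":25},[79,88],94,[50,91,58],{"f":33,"l":90,"qvl":43,"vgf":62},73]}
After op 5 (replace /s 2): {"mes":[{"h":96,"wm":65},[0,21,82,97],{"fnw":29,"mnd":89,"nt":66},{"edc":79,"u":16}],"s":2}
After op 6 (remove /mes/0/wm): {"mes":[{"h":96},[0,21,82,97],{"fnw":29,"mnd":89,"nt":66},{"edc":79,"u":16}],"s":2}
After op 7 (replace /mes/3/u 88): {"mes":[{"h":96},[0,21,82,97],{"fnw":29,"mnd":89,"nt":66},{"edc":79,"u":88}],"s":2}
After op 8 (remove /mes/3/edc): {"mes":[{"h":96},[0,21,82,97],{"fnw":29,"mnd":89,"nt":66},{"u":88}],"s":2}
After op 9 (remove /mes/2/fnw): {"mes":[{"h":96},[0,21,82,97],{"mnd":89,"nt":66},{"u":88}],"s":2}
After op 10 (remove /mes/2/nt): {"mes":[{"h":96},[0,21,82,97],{"mnd":89},{"u":88}],"s":2}
After op 11 (remove /mes/1/3): {"mes":[{"h":96},[0,21,82],{"mnd":89},{"u":88}],"s":2}
After op 12 (remove /mes/3): {"mes":[{"h":96},[0,21,82],{"mnd":89}],"s":2}
After op 13 (remove /mes/1/1): {"mes":[{"h":96},[0,82],{"mnd":89}],"s":2}
After op 14 (add /mes/3 10): {"mes":[{"h":96},[0,82],{"mnd":89},10],"s":2}
After op 15 (replace /mes/2/mnd 38): {"mes":[{"h":96},[0,82],{"mnd":38},10],"s":2}
After op 16 (add /mes/0/ysr 46): {"mes":[{"h":96,"ysr":46},[0,82],{"mnd":38},10],"s":2}
After op 17 (remove /mes/0): {"mes":[[0,82],{"mnd":38},10],"s":2}
After op 18 (remove /mes/1): {"mes":[[0,82],10],"s":2}

Answer: {"mes":[[0,82],10],"s":2}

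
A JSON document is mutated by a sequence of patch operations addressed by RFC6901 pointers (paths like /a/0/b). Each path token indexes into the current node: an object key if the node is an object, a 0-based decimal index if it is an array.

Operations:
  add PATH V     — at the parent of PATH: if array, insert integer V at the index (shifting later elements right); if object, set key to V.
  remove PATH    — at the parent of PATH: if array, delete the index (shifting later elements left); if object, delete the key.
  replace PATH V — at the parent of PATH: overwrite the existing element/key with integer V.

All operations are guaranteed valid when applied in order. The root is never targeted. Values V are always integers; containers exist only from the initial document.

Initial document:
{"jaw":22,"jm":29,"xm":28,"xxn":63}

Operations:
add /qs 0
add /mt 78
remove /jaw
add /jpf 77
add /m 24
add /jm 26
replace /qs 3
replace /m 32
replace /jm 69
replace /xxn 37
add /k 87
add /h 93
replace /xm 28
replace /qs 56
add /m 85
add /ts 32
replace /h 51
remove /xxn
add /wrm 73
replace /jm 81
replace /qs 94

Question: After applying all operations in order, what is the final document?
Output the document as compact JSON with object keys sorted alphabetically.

Answer: {"h":51,"jm":81,"jpf":77,"k":87,"m":85,"mt":78,"qs":94,"ts":32,"wrm":73,"xm":28}

Derivation:
After op 1 (add /qs 0): {"jaw":22,"jm":29,"qs":0,"xm":28,"xxn":63}
After op 2 (add /mt 78): {"jaw":22,"jm":29,"mt":78,"qs":0,"xm":28,"xxn":63}
After op 3 (remove /jaw): {"jm":29,"mt":78,"qs":0,"xm":28,"xxn":63}
After op 4 (add /jpf 77): {"jm":29,"jpf":77,"mt":78,"qs":0,"xm":28,"xxn":63}
After op 5 (add /m 24): {"jm":29,"jpf":77,"m":24,"mt":78,"qs":0,"xm":28,"xxn":63}
After op 6 (add /jm 26): {"jm":26,"jpf":77,"m":24,"mt":78,"qs":0,"xm":28,"xxn":63}
After op 7 (replace /qs 3): {"jm":26,"jpf":77,"m":24,"mt":78,"qs":3,"xm":28,"xxn":63}
After op 8 (replace /m 32): {"jm":26,"jpf":77,"m":32,"mt":78,"qs":3,"xm":28,"xxn":63}
After op 9 (replace /jm 69): {"jm":69,"jpf":77,"m":32,"mt":78,"qs":3,"xm":28,"xxn":63}
After op 10 (replace /xxn 37): {"jm":69,"jpf":77,"m":32,"mt":78,"qs":3,"xm":28,"xxn":37}
After op 11 (add /k 87): {"jm":69,"jpf":77,"k":87,"m":32,"mt":78,"qs":3,"xm":28,"xxn":37}
After op 12 (add /h 93): {"h":93,"jm":69,"jpf":77,"k":87,"m":32,"mt":78,"qs":3,"xm":28,"xxn":37}
After op 13 (replace /xm 28): {"h":93,"jm":69,"jpf":77,"k":87,"m":32,"mt":78,"qs":3,"xm":28,"xxn":37}
After op 14 (replace /qs 56): {"h":93,"jm":69,"jpf":77,"k":87,"m":32,"mt":78,"qs":56,"xm":28,"xxn":37}
After op 15 (add /m 85): {"h":93,"jm":69,"jpf":77,"k":87,"m":85,"mt":78,"qs":56,"xm":28,"xxn":37}
After op 16 (add /ts 32): {"h":93,"jm":69,"jpf":77,"k":87,"m":85,"mt":78,"qs":56,"ts":32,"xm":28,"xxn":37}
After op 17 (replace /h 51): {"h":51,"jm":69,"jpf":77,"k":87,"m":85,"mt":78,"qs":56,"ts":32,"xm":28,"xxn":37}
After op 18 (remove /xxn): {"h":51,"jm":69,"jpf":77,"k":87,"m":85,"mt":78,"qs":56,"ts":32,"xm":28}
After op 19 (add /wrm 73): {"h":51,"jm":69,"jpf":77,"k":87,"m":85,"mt":78,"qs":56,"ts":32,"wrm":73,"xm":28}
After op 20 (replace /jm 81): {"h":51,"jm":81,"jpf":77,"k":87,"m":85,"mt":78,"qs":56,"ts":32,"wrm":73,"xm":28}
After op 21 (replace /qs 94): {"h":51,"jm":81,"jpf":77,"k":87,"m":85,"mt":78,"qs":94,"ts":32,"wrm":73,"xm":28}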